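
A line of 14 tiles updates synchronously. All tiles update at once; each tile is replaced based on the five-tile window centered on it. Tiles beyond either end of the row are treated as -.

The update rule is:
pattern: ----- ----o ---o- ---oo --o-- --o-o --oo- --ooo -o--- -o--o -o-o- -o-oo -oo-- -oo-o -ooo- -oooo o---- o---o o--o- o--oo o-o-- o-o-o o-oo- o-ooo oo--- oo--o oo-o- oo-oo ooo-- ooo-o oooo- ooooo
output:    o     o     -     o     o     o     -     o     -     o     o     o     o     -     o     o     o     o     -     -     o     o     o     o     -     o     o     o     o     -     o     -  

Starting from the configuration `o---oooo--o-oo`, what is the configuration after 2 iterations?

oooo---o-ooooo

o-ooooooo-oooo
oooo---o-ooooo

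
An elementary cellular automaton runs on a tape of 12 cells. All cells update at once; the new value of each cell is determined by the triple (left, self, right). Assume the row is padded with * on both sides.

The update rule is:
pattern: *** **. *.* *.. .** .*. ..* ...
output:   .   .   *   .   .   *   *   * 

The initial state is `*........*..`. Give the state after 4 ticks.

..********.*
.*........*.
**.*********
..*.........

..*.........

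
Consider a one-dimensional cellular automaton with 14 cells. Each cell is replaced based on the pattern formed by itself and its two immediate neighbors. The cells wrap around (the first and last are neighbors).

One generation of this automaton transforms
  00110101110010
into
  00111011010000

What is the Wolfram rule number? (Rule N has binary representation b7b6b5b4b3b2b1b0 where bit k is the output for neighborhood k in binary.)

position 8: 111 → 0  (bit 7 = 0)
position 3: 110 → 1  (bit 6 = 1)
position 4: 101 → 1  (bit 5 = 1)
position 10: 100 → 0  (bit 4 = 0)
position 2: 011 → 1  (bit 3 = 1)
position 5: 010 → 0  (bit 2 = 0)
position 1: 001 → 0  (bit 1 = 0)
position 0: 000 → 0  (bit 0 = 0)
bits b7..b0 = 01101000 = 104

104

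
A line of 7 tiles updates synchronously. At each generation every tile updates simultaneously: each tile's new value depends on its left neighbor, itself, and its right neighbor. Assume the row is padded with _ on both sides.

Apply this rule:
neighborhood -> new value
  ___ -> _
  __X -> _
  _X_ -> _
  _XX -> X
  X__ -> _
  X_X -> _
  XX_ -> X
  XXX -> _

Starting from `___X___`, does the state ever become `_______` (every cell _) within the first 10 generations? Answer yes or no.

yes

_______
all cells are _ at generation 1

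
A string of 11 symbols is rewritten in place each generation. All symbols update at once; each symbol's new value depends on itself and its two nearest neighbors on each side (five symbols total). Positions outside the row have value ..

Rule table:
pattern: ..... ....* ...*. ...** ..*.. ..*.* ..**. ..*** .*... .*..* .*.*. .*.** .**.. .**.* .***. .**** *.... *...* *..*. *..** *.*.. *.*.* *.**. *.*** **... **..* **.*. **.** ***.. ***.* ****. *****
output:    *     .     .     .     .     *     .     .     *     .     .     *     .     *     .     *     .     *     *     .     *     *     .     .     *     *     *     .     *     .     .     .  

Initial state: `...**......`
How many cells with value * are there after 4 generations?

3

*....*.****
.*...**.*.*
..**..***.*
....*....**
count of *: 3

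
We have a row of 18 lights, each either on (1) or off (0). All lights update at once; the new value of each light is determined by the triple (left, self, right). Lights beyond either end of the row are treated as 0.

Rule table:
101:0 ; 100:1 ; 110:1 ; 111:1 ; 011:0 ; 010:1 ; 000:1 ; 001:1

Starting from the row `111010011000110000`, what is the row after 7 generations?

011011101111011111
101001100111001111
101110111011110111
100110011001110011
111011101110111101
011001100110011101
101110111011101101

101110111011101101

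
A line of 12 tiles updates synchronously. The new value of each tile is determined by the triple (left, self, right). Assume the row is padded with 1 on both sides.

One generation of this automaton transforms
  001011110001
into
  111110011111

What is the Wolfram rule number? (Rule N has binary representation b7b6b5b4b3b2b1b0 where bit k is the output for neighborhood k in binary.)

127

position 5: 111 → 0  (bit 7 = 0)
position 7: 110 → 1  (bit 6 = 1)
position 3: 101 → 1  (bit 5 = 1)
position 0: 100 → 1  (bit 4 = 1)
position 4: 011 → 1  (bit 3 = 1)
position 2: 010 → 1  (bit 2 = 1)
position 1: 001 → 1  (bit 1 = 1)
position 9: 000 → 1  (bit 0 = 1)
bits b7..b0 = 01111111 = 127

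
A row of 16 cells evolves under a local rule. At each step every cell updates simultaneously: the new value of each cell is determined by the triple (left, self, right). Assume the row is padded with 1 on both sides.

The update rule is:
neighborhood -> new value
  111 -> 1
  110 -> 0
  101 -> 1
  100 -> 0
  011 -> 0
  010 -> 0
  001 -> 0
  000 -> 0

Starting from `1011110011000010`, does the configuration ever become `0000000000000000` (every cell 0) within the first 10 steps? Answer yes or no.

0101100000000001
1010000000000000
0100000000000000
1000000000000000
0000000000000000
all cells are 0 at step 5

yes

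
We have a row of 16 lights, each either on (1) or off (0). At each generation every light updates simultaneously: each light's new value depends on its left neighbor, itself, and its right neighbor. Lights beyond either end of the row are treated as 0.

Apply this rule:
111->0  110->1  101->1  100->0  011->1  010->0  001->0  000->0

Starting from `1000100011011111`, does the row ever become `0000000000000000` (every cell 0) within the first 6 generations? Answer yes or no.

0000000011110001
0000000010010000
0000000000000000
all cells are 0 at generation 3

yes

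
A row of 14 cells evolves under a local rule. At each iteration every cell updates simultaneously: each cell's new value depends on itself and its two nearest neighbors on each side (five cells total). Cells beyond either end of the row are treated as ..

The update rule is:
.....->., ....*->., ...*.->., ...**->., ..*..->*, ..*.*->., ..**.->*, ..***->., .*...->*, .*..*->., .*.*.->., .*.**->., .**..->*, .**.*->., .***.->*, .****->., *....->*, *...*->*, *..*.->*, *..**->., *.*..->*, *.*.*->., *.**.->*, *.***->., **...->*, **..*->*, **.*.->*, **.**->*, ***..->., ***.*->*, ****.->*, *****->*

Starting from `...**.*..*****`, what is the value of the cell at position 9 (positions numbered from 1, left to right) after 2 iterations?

*

iteration 1: ...*.**....**.
iteration 2: .....****..***
position 9 holds *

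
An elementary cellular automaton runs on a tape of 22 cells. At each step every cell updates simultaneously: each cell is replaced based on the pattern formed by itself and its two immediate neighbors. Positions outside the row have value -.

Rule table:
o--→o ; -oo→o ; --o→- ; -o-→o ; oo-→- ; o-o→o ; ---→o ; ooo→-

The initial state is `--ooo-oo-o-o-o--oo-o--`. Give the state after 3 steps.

step 1: o-o--oo-ooooooo-o-oooo
step 2: oooo-o-oo------oooo---
step 3: o---oooo-ooooo-o---ooo

o---oooo-ooooo-o---ooo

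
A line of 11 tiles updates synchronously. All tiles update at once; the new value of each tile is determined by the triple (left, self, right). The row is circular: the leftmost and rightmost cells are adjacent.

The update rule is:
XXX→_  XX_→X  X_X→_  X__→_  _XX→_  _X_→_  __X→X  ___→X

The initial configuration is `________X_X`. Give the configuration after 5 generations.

_XXXXXXX___
X______X_XX
X_XXXXX____
______X_XXX
_XXXXX____X

_XXXXX____X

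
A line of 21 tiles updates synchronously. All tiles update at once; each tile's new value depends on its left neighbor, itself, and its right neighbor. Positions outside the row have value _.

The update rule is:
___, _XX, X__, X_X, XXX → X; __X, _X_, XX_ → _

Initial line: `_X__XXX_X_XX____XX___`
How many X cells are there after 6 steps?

__X_XX_X_XX_XXX_X_XXX
X__XX_X_XX_XXX_X_XXX_
_X_X_X_XX_XXX_X_XXX_X
__X_X_XX_XXX_X_XXX_X_
X__X_XX_XXX_X_XXX_X_X
_X__XX_XXX_X_XXX_X_X_
count of X: 12

12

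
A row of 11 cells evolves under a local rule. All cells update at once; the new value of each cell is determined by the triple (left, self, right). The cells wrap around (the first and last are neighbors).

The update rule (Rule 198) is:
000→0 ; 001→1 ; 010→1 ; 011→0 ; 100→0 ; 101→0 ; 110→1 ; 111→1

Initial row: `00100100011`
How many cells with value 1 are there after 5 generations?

01101100101
00100101101
01101100101  (repeats generation 1; period 2)
generation 5: 01101100101
count of 1: 6

6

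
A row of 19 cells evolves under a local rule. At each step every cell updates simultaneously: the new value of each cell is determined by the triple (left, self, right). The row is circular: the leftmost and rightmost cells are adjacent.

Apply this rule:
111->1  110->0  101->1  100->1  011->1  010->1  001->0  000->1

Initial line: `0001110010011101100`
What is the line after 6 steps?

1101101011011011011
1011011110110110111
0110111101101101111
1101111011011011110
1011110110110111101
0111101101101111011

0111101101101111011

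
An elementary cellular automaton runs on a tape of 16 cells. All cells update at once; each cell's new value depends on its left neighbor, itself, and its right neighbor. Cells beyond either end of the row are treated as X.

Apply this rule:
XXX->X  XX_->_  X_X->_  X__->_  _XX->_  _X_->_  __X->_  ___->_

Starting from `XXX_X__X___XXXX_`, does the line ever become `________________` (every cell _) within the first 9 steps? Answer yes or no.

XX__________XX__
X_______________
________________
all cells are _ at step 3

yes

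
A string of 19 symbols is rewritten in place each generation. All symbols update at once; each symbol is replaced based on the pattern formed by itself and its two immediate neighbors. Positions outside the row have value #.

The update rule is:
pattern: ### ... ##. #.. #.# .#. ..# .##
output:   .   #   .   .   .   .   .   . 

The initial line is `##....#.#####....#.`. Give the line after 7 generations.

...##.........##...

...##.........##...
.#....#######....#.
...##.........##...  (repeats generation 1; period 2)
generation 7: ...##.........##...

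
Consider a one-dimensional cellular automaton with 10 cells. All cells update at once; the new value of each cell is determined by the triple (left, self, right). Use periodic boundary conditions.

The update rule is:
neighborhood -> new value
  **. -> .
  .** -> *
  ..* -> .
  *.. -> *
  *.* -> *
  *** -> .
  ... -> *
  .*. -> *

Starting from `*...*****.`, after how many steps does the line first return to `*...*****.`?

20

***.*....*
...*****.*
**.*....**
..*****.*.
*.*....***
.*****.*..
.*....****
*****.*...
*....****.
****.*...*
....****.*
***.*...**
...****.*.
**.*...***
..****.*..
*.*...****
.****.*...
.*...*****
****.*....
*...*****.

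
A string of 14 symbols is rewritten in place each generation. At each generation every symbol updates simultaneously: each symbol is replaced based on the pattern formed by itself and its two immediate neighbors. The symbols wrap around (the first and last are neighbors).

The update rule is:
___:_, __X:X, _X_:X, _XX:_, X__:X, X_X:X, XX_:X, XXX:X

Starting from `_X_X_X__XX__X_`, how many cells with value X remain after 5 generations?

generation 1: XXXXXXXX_XXXXX
generation 2: XXXXXXXXX_XXXX
generation 3: XXXXXXXXXX_XXX
generation 4: XXXXXXXXXXX_XX
generation 5: XXXXXXXXXXXX_X
count of X: 13

13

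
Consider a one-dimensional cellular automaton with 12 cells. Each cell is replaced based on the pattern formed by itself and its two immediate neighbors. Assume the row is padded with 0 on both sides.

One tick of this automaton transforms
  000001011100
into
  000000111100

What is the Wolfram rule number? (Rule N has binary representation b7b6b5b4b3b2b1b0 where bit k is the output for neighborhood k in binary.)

position 8: 111 → 1  (bit 7 = 1)
position 9: 110 → 1  (bit 6 = 1)
position 6: 101 → 1  (bit 5 = 1)
position 10: 100 → 0  (bit 4 = 0)
position 7: 011 → 1  (bit 3 = 1)
position 5: 010 → 0  (bit 2 = 0)
position 4: 001 → 0  (bit 1 = 0)
position 0: 000 → 0  (bit 0 = 0)
bits b7..b0 = 11101000 = 232

232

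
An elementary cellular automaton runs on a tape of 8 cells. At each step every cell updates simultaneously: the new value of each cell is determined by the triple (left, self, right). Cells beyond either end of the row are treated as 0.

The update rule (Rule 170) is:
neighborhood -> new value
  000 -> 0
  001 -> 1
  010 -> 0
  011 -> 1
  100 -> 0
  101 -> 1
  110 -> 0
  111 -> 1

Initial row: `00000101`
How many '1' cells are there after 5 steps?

00001010
00010100
00101000
01010000
10100000
count of 1: 2

2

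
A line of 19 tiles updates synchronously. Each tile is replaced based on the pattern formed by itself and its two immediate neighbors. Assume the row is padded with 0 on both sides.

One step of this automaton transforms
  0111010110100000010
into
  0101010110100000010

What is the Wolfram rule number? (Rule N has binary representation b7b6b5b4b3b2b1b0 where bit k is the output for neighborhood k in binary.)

76

position 2: 111 → 0  (bit 7 = 0)
position 3: 110 → 1  (bit 6 = 1)
position 4: 101 → 0  (bit 5 = 0)
position 11: 100 → 0  (bit 4 = 0)
position 1: 011 → 1  (bit 3 = 1)
position 5: 010 → 1  (bit 2 = 1)
position 0: 001 → 0  (bit 1 = 0)
position 12: 000 → 0  (bit 0 = 0)
bits b7..b0 = 01001100 = 76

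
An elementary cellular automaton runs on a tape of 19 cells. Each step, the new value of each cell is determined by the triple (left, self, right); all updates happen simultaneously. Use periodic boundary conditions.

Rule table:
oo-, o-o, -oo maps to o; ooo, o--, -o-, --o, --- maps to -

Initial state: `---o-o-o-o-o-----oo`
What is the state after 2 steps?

----o-o-o-o------oo
-----o-o-o-------oo

-----o-o-o-------oo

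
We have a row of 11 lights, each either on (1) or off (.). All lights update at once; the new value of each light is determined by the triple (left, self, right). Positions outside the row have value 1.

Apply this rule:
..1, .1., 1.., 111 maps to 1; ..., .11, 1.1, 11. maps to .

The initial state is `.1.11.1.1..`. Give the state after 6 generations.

11.1.11111.

.1....1.111
.11..11..11
...11..11.1
1.1..11....
..111..1..1
11.1.11111.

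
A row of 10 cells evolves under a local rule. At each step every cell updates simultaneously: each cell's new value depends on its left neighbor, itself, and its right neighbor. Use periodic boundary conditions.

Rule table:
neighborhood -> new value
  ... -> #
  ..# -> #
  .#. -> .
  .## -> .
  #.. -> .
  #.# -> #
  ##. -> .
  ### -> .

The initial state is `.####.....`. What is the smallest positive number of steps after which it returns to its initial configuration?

step 1: #.....####
step 2: ..####....
step 3: ##.....###
step 4: ...####...
step 5: ###.....##
step 6: ....####..
step 7: ####.....#
step 8: .....####.
step 9: #####.....
step 10: ......####
step 11: .#####....
step 12: #......###
step 13: ..#####...
step 14: ##......##
step 15: ...#####..
step 16: ###......#
step 17: ....#####.
step 18: ####......
step 19: .....#####
step 20: .####.....

20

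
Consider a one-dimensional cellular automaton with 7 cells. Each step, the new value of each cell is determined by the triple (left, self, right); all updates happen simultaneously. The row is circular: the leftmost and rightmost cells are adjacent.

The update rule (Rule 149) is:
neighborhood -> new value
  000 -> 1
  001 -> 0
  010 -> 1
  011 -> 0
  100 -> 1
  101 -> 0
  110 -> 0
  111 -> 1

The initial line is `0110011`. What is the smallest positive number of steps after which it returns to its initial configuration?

0001000
1101111
1000111
0110011

4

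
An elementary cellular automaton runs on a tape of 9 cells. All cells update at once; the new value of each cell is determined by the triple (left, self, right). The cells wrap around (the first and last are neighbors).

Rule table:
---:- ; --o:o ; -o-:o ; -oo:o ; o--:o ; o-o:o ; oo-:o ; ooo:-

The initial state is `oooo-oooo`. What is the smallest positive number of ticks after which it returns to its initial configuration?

---ooo---
--oo-oo--
-ooooooo-
oo-----oo
-oo---oo-
oooo-oooo

6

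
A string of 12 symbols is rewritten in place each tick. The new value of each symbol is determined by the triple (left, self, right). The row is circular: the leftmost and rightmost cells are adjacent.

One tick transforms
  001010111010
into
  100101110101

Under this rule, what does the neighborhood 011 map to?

At position 6 the neighborhood is 011; the next row has 1 there.

1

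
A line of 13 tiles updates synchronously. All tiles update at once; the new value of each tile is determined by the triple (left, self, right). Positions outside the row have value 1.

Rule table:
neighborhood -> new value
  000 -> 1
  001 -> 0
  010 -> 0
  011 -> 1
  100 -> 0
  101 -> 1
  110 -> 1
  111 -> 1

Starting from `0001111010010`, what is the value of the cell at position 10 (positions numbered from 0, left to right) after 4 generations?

1

0101111100001
1011111101101
1111111111111
1111111111111
position 10 holds 1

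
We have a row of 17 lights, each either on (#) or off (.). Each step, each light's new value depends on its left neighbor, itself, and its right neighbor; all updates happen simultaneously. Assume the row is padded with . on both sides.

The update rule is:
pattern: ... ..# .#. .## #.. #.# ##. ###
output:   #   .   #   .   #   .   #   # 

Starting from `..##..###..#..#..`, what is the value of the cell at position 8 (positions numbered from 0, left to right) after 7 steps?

#

step 1: #..##..###.##.###
step 2: ##..##..##..#..##
step 3: .##..##..##.##..#
step 4: ..##..##..#..##.#
step 5: #..##..##.##..#.#
step 6: ##..##..#..##.#.#
step 7: .##..##.##..#.#.#
position 8 holds #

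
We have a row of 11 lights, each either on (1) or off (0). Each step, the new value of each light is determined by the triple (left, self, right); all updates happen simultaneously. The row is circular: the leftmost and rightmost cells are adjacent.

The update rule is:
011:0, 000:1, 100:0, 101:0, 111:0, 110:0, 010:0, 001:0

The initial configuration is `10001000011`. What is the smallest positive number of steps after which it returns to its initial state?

00100011000
10001000011

2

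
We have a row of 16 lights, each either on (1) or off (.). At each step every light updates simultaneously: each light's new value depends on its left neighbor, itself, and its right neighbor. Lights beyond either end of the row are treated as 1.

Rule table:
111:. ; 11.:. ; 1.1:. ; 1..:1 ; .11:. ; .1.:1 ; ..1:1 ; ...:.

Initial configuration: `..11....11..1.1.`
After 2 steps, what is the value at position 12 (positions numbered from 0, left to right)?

step 1: 11..1..1..111.1.
step 2: ..11111111....1.
position 12 holds .

.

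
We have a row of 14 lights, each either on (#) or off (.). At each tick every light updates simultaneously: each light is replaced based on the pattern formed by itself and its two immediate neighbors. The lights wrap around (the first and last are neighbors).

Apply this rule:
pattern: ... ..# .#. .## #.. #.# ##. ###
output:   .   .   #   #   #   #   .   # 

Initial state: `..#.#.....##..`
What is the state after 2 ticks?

..###.#...####

..####....#.#.
..###.#...####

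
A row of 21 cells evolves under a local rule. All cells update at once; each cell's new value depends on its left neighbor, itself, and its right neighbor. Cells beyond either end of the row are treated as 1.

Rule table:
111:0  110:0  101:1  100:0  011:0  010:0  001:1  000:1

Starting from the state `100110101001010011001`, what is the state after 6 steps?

101001010010010010101

001001010010100100010
010010100101001001101
100101001010010010010
001010010100100100101
010100101001001001010
101001010010010010101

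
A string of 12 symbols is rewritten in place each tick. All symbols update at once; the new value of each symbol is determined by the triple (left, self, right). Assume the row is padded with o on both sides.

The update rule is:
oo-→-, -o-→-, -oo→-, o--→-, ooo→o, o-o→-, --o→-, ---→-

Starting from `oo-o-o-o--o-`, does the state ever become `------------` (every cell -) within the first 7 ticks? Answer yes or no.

o-----------
------------
all cells are - at tick 2

yes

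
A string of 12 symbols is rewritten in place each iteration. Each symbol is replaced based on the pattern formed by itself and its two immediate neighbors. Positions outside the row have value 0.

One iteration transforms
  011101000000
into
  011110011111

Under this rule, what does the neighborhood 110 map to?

1

At position 3 the neighborhood is 110; the next row has 1 there.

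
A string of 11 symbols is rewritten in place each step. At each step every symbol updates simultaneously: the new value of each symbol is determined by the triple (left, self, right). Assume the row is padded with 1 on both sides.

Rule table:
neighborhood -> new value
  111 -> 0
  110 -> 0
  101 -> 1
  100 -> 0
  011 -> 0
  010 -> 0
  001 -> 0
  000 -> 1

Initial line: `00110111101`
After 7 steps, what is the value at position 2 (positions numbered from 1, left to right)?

00001000010
01100011001
10001000000
00100011110
00001000001
01100011100
10001000000
position 2 holds 0

0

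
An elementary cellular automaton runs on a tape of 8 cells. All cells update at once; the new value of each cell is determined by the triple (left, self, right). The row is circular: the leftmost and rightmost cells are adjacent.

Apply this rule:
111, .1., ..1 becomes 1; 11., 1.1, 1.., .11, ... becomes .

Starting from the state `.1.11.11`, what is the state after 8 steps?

step 1: .1......
step 2: 11......
step 3: .......1
step 4: ......11
step 5: .....1..
step 6: ....11..
step 7: ...1....
step 8: ..11....

..11....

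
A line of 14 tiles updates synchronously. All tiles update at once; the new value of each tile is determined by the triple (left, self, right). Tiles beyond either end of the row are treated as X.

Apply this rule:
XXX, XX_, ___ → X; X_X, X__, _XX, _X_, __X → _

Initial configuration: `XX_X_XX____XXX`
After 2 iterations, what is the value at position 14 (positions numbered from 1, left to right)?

X

XX____X_XX__XX
XX_XX____X___X
position 14 holds X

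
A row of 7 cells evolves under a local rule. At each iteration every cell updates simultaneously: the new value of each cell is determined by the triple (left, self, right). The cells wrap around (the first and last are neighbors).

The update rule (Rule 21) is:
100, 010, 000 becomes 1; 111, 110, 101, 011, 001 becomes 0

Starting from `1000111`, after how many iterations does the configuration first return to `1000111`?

0110000
0001111
1100000
0011110
1000001
0111100
0000011
1111000
0000110
1110001
0001100
1100011
0011000
1000111

14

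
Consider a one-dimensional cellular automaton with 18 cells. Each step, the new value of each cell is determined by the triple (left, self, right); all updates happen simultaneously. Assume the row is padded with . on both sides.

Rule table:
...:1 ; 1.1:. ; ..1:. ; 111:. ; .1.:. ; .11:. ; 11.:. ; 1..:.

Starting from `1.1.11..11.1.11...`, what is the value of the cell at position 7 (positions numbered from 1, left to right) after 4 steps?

1

................11
111111111111111...
................11  (repeats step 1; period 2)
step 4: 111111111111111...
position 7 holds 1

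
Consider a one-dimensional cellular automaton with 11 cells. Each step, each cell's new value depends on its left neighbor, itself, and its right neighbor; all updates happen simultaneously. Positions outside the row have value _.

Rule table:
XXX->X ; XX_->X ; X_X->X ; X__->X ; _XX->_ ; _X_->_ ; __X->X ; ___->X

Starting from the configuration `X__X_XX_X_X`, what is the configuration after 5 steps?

step 1: _XX_X_XX_X_
step 2: X_XX_X_XX_X
step 3: _X_XX_X_XX_
step 4: X_X_XX_X_XX
step 5: _X_X_XX_X_X

_X_X_XX_X_X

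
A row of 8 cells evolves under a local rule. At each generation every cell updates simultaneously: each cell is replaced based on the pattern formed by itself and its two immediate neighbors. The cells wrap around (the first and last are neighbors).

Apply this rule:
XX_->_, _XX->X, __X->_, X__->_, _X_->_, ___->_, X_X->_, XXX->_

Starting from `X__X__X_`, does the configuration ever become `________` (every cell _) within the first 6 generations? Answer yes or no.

________
all cells are _ at generation 1

yes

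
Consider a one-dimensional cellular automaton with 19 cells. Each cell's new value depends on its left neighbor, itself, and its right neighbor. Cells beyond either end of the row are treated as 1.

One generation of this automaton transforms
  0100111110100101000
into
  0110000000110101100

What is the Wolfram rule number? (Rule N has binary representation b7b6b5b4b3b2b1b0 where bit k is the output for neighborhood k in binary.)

position 5: 111 → 0  (bit 7 = 0)
position 8: 110 → 0  (bit 6 = 0)
position 0: 101 → 0  (bit 5 = 0)
position 2: 100 → 1  (bit 4 = 1)
position 4: 011 → 0  (bit 3 = 0)
position 1: 010 → 1  (bit 2 = 1)
position 3: 001 → 0  (bit 1 = 0)
position 17: 000 → 0  (bit 0 = 0)
bits b7..b0 = 00010100 = 20

20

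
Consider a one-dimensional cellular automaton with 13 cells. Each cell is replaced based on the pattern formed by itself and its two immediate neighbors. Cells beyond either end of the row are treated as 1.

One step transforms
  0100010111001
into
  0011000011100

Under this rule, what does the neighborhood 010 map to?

At position 1 the neighborhood is 010; the next row has 0 there.

0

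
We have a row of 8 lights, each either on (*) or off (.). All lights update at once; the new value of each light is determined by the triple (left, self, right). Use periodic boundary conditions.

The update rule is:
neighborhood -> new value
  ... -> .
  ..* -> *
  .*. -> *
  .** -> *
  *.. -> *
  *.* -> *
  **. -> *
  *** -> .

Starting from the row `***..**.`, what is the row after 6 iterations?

iteration 1: *.******
iteration 2: ***.....
iteration 3: *.**...*
iteration 4: *****.**
iteration 5: ....***.
iteration 6: ...**.**

...**.**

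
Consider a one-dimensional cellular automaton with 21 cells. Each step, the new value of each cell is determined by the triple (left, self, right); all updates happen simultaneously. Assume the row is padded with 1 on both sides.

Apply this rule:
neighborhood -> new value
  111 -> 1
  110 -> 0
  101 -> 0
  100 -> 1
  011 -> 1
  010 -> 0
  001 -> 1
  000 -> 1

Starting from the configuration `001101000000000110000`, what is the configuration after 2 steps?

110111111111111001111

111000111111111101111
110111111111111001111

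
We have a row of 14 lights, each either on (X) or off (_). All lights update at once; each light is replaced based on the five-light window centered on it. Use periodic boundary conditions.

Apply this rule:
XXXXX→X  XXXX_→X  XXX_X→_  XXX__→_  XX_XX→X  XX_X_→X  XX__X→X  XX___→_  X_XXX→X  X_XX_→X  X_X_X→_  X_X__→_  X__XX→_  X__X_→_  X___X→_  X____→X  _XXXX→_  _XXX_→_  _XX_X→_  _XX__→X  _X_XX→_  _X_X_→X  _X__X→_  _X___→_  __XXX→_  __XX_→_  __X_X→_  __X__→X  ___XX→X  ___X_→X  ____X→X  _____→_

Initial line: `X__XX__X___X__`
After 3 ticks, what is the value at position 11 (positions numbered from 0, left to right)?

X___XX_X__XX__
X__X__X____XX_
___X__X_XXX__X
position 11 holds _

_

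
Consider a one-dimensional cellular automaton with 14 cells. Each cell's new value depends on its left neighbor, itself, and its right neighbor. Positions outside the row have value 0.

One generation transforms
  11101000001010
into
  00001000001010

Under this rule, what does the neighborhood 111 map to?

0

At position 1 the neighborhood is 111; the next row has 0 there.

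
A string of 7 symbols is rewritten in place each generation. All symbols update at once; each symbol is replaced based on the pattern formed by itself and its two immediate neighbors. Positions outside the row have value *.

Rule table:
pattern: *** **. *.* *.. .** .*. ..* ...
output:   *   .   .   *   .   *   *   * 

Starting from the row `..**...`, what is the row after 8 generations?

**.***.

generation 1: **..***
generation 2: *.**.**
generation 3: ......*
generation 4: ******.
generation 5: *****..
generation 6: ****.**
generation 7: ***...*
generation 8: **.***.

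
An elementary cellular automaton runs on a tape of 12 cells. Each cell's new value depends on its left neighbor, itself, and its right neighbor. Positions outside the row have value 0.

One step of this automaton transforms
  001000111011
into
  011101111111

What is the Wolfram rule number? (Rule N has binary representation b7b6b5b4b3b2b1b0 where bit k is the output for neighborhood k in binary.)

254

position 7: 111 → 1  (bit 7 = 1)
position 8: 110 → 1  (bit 6 = 1)
position 9: 101 → 1  (bit 5 = 1)
position 3: 100 → 1  (bit 4 = 1)
position 6: 011 → 1  (bit 3 = 1)
position 2: 010 → 1  (bit 2 = 1)
position 1: 001 → 1  (bit 1 = 1)
position 0: 000 → 0  (bit 0 = 0)
bits b7..b0 = 11111110 = 254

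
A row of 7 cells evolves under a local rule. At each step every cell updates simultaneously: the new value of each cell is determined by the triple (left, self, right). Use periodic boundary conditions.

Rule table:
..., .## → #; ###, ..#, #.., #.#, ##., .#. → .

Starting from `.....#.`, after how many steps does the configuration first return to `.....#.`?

####...
#....#.
..##...
#.#..##
.....#.

5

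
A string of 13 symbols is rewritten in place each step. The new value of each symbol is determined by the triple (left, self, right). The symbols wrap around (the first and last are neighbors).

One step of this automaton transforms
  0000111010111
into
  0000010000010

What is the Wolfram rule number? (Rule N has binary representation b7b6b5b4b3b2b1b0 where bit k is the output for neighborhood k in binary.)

128

position 5: 111 → 1  (bit 7 = 1)
position 6: 110 → 0  (bit 6 = 0)
position 7: 101 → 0  (bit 5 = 0)
position 0: 100 → 0  (bit 4 = 0)
position 4: 011 → 0  (bit 3 = 0)
position 8: 010 → 0  (bit 2 = 0)
position 3: 001 → 0  (bit 1 = 0)
position 1: 000 → 0  (bit 0 = 0)
bits b7..b0 = 10000000 = 128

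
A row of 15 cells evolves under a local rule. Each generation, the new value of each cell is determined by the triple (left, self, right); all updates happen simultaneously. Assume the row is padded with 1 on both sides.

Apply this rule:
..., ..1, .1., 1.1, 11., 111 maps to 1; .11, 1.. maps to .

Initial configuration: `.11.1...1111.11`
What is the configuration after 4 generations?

1111.111.11.111

1.111.11.1111.1
11.111.11.1111.
111.111.11.1111
1111.111.11.111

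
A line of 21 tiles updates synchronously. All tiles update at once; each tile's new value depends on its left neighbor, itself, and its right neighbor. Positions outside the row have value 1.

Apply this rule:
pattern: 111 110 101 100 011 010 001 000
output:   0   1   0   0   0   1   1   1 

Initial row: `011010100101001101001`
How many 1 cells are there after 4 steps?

10

step 1: 001010101101010101010
step 2: 011010100101010101010
step 3: 001010101101010101010  (repeats step 1; period 2)
step 4: 011010100101010101010
count of 1: 10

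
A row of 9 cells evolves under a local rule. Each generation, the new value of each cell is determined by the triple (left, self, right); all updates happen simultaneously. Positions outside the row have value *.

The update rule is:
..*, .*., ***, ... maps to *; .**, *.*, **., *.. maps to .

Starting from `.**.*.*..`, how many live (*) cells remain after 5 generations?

....*.*.*
.****.*..
..**..*.*
.*...**..
.*.**...*
count of *: 4

4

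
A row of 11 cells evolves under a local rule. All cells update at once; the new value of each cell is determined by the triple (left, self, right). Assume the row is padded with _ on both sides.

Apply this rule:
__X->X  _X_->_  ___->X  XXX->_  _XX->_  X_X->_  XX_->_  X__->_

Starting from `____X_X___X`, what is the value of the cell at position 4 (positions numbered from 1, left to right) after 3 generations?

X

generation 1: XXXX____XX_
generation 2: _____XXX___
generation 3: XXXXX____XX
position 4 holds X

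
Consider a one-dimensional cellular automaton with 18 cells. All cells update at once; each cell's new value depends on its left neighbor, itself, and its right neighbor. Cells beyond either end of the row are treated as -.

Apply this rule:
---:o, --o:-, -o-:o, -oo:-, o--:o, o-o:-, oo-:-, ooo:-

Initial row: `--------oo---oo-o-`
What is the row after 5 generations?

generation 1: ooooooo---oo----oo
generation 2: -------oo---ooo---
generation 3: oooooo---oo----ooo
generation 4: ------oo---ooo----
generation 5: ooooo---oo----oooo

ooooo---oo----oooo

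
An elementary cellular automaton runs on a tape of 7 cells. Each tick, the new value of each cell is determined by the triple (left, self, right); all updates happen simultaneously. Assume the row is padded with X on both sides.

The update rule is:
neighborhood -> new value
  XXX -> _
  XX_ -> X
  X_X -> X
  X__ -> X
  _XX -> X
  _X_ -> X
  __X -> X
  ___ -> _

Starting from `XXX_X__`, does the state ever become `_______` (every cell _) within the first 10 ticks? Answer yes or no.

__XXXXX
XXX____
__XX__X
XXXXXXX
_______
all cells are _ at tick 5

yes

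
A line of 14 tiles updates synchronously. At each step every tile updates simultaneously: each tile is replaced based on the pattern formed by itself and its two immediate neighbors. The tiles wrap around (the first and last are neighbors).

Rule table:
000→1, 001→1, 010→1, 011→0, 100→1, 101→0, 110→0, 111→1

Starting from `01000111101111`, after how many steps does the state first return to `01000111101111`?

step 1: 01111011000110
step 2: 10110000111001
step 3: 00001111010110
step 4: 11110110010001
step 5: 11100001111110
step 6: 01011110111100
step 7: 11001100011011
step 8: 10110011100001
step 9: 00001101011110
step 10: 11110001001101
step 11: 11101111110000
step 12: 01000111101111

12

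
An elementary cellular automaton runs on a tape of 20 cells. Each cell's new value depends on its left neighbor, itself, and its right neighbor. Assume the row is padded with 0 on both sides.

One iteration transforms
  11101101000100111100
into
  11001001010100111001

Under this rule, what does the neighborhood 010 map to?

1

At position 7 the neighborhood is 010; the next row has 1 there.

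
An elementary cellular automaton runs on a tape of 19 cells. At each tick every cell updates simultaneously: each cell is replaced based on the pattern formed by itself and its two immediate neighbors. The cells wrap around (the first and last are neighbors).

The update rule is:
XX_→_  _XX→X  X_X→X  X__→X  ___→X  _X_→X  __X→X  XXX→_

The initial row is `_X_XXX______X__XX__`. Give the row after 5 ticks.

XXXXXX__XXXXXXXXXX_

XXXX__XXXXXXXXXX_XX
____XXX_________XX_
XXXXX__XXXXXXXXXX_X
_____XXX_________XX
XXXXXX__XXXXXXXXXX_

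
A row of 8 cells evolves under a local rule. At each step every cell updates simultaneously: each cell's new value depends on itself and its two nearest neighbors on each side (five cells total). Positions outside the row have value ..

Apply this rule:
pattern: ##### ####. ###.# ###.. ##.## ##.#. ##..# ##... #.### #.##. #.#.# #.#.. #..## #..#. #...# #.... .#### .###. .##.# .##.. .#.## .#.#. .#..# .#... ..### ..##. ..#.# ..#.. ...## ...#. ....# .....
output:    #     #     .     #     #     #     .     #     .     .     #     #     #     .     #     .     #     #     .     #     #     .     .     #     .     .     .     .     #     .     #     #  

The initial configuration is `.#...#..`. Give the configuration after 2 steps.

step 1: ..##..#.
step 2: ##.#...#

##.#...#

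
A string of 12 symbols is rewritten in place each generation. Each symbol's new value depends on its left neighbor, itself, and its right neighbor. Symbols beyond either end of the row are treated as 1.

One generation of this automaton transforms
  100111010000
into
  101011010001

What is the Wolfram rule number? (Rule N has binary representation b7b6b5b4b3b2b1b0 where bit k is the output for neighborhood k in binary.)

198

position 4: 111 → 1  (bit 7 = 1)
position 0: 110 → 1  (bit 6 = 1)
position 6: 101 → 0  (bit 5 = 0)
position 1: 100 → 0  (bit 4 = 0)
position 3: 011 → 0  (bit 3 = 0)
position 7: 010 → 1  (bit 2 = 1)
position 2: 001 → 1  (bit 1 = 1)
position 9: 000 → 0  (bit 0 = 0)
bits b7..b0 = 11000110 = 198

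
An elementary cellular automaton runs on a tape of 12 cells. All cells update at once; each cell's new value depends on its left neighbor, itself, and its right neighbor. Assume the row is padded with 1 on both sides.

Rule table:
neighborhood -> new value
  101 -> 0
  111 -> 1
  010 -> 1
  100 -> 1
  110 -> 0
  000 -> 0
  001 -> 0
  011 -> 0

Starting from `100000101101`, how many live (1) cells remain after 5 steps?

3

step 1: 010000100000
step 2: 011000110000
step 3: 000100001000
step 4: 100110001100
step 5: 010001000010
count of 1: 3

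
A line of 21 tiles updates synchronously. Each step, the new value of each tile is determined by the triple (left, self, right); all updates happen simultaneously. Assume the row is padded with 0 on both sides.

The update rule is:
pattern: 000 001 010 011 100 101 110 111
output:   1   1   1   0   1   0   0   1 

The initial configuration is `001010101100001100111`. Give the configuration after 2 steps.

111010100011110011010
010010111101101100011

010010111101101100011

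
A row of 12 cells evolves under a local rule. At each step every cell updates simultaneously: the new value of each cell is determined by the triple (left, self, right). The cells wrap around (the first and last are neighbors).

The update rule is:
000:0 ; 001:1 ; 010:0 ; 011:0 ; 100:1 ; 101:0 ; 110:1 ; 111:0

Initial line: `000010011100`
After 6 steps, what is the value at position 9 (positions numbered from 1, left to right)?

1

step 1: 000101100110
step 2: 001000111011
step 3: 110101001001
step 4: 010000110110
step 5: 101001010011
step 6: 100110001100
position 9 holds 1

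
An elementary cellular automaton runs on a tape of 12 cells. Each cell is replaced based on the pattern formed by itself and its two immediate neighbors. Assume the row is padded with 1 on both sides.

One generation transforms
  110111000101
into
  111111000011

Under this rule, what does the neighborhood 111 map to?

1

At position 0 the neighborhood is 111; the next row has 1 there.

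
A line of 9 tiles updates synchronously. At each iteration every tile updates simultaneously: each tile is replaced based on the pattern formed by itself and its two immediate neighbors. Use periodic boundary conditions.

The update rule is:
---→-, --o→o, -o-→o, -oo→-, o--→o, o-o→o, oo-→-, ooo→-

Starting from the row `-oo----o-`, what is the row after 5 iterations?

o--o--ooo
-ooooo---
o-----o--
oo---oooo
--o-o----

--o-o----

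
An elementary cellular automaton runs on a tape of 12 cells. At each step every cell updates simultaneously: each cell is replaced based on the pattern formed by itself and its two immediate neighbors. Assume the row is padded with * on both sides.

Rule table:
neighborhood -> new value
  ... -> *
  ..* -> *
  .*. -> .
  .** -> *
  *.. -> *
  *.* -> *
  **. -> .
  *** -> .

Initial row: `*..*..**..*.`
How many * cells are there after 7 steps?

.**.***.**.*
**.**..**.**
..**.***.**.
***.**..**.*
...**.***.**
****.**..**.
....**.***.*
count of *: 6

6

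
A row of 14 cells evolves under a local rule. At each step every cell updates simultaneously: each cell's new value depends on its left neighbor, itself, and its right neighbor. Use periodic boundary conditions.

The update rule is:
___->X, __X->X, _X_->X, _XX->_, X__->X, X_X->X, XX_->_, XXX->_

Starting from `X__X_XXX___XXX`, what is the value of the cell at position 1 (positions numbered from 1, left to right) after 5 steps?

step 1: _XXXX___XXX___
step 2: X____XXX___XXX
step 3: _XXXX___XXX___  (repeats step 1; period 2)
step 5: _XXXX___XXX___
position 1 holds _

_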